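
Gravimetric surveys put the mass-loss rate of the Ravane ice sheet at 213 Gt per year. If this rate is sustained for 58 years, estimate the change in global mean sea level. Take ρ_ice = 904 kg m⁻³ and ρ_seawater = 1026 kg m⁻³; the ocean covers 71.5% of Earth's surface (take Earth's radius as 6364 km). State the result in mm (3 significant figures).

≈ 33.1 mm

Total mass lost = 213 Gt/yr × 58 yr = 1.235×10^4 Gt = 1.235×10^16 kg.
ρ_w = 1026 kg m⁻³, so water volume = 1.235×10^16 / 1026 = 1.204×10^13 m³.
Δh = 1.204×10^13 / 3.64×10^14 = 0.0331 m = 33.1 mm.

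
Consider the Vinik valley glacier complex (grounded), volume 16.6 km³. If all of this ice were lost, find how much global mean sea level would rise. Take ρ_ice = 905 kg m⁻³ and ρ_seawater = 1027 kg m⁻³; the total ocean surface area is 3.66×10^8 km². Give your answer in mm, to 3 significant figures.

≈ 0.0400 mm

Vinik: 16.6 km³ × (905/1027) = 14.63 km³ of water.
Spread over 3.66×10^14 m² of ocean, Δh = 1.463×10^10 / 3.66×10^14 = 4.00×10^-5 m = 0.0400 mm.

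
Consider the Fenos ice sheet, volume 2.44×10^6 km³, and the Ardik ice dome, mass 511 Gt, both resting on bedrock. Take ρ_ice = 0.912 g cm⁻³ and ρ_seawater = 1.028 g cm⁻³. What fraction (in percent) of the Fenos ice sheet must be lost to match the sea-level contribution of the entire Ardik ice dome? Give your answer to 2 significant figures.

≈ 0.023 %

Equal sea-level rise means equal mass of meltwater, i.e. equal mass of ice lost.
Ice mass of Ardik: 5.110×10^14 kg; ice mass of Fenos: 2.225×10^18 kg.
Fraction required = 5.110×10^14 / 2.225×10^18 = 2.30×10^-4 → 0.023 %.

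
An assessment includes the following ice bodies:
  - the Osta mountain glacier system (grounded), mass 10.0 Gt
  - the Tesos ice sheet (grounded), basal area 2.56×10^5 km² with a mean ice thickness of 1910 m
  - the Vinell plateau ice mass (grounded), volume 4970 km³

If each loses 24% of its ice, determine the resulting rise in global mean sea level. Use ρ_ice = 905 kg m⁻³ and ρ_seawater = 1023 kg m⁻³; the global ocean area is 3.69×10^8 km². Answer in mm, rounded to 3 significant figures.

≈ 284 mm

Osta: 0.24 × 10.0 Gt = 2.400×10^12 kg; dividing by ρ_w = 1023 kg m⁻³ gives 2.346×10^9 m³ of water.
Tesos: ice volume = 2.56×10^5 km² × 1910 m = 4.890×10^5 km³; 0.24 × 4.890×10^5 × (905/1023) = 1.038×10^5 km³ of water.
Vinell: 0.24 × 4970 km³ × (905/1023) = 1055 km³ of water.
Total added water ≈ 1.049×10^14 m³ over 3.69×10^14 m² → Δh = 0.284 m = 284 mm.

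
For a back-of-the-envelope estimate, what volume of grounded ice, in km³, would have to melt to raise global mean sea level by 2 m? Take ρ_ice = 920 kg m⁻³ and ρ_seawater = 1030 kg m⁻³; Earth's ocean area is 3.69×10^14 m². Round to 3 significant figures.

≈ 8.26×10^5 km³

Required water volume = Δh × A = 2 m × 3.69×10^14 m² = 7.380×10^14 m³ = 7.380×10^5 km³.
Ice volume = water volume × ρ_w/ρ_ice = 7.380×10^5 × 1030/920 = 8.26×10^5 km³.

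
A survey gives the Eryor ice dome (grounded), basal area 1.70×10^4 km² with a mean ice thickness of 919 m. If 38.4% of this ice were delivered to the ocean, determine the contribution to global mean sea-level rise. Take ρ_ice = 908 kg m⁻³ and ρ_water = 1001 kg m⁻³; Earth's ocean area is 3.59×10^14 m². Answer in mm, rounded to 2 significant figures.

Eryor: ice volume = 1.70×10^4 km² × 919 m = 1.562×10^4 km³; 0.384 × 1.562×10^4 × (908/1001) = 5442 km³ of water.
Spread over 3.59×10^14 m² of ocean, Δh = 5.442×10^12 / 3.59×10^14 = 0.0152 m = 15 mm.

≈ 15 mm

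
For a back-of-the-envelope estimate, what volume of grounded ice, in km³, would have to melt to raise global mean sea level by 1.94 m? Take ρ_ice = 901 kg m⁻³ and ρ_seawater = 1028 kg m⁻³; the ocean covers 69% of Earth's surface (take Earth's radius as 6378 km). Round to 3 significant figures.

Required water volume = Δh × A = 1.94 m × 3.53×10^14 m² = 6.843×10^14 m³ = 6.843×10^5 km³.
Ice volume = water volume × ρ_w/ρ_ice = 6.843×10^5 × 1028/901 = 7.81×10^5 km³.

≈ 7.81×10^5 km³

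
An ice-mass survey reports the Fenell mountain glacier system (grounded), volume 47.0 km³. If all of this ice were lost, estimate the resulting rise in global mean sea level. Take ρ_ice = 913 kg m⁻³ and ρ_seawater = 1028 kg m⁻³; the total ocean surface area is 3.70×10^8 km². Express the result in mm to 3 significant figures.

Fenell: 47.0 km³ × (913/1028) = 41.74 km³ of water.
Spread over 3.70×10^14 m² of ocean, Δh = 4.174×10^10 / 3.70×10^14 = 1.13×10^-4 m = 0.113 mm.

≈ 0.113 mm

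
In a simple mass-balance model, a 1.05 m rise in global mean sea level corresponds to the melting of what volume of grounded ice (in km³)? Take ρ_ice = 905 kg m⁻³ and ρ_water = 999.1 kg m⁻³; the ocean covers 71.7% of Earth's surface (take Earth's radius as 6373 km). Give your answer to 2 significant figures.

Required water volume = Δh × A = 1.05 m × 3.66×10^14 m² = 3.842×10^14 m³ = 3.842×10^5 km³.
Ice volume = water volume × ρ_w/ρ_ice = 3.842×10^5 × 999.1/905 = 4.2×10^5 km³.

≈ 4.2×10^5 km³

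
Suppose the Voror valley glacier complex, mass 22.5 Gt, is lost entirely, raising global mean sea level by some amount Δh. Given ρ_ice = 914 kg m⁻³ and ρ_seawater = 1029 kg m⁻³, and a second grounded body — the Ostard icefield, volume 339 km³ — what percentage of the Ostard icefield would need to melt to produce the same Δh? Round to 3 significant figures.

Equal sea-level rise means equal mass of meltwater, i.e. equal mass of ice lost.
Ice mass of Voror: 2.250×10^13 kg; ice mass of Ostard: 3.098×10^14 kg.
Fraction required = 2.250×10^13 / 3.098×10^14 = 0.0726 → 7.26 %.

≈ 7.26 %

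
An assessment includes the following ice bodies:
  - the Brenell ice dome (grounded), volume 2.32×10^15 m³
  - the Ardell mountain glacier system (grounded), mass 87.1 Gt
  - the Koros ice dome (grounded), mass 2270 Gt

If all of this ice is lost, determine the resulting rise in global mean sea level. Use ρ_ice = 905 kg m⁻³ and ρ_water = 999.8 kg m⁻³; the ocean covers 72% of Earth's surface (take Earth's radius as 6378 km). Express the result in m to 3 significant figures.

≈ 5.71 m

Brenell: 2.32×10^15 m³ × (905/999.8) = 2.100×10^15 m³ of water.
Ardell: 87.1 Gt = 8.710×10^13 kg; dividing by ρ_w = 999.8 kg m⁻³ gives 8.712×10^10 m³ of water.
Koros: 2270 Gt = 2.270×10^15 kg; dividing by ρ_w = 999.8 kg m⁻³ gives 2.270×10^12 m³ of water.
Total added water ≈ 2.102×10^15 m³ over 3.68×10^14 m² → Δh = 5.71 m.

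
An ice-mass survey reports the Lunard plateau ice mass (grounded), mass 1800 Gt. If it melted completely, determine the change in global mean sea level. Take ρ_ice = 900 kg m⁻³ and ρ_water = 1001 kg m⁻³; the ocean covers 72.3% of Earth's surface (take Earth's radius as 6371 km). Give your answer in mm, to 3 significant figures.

Lunard: 1800 Gt = 1.800×10^15 kg; dividing by ρ_w = 1001 kg m⁻³ gives 1.798×10^12 m³ of water.
Spread over 3.69×10^14 m² of ocean, Δh = 1.798×10^12 / 3.69×10^14 = 4.88×10^-3 m = 4.88 mm.

≈ 4.88 mm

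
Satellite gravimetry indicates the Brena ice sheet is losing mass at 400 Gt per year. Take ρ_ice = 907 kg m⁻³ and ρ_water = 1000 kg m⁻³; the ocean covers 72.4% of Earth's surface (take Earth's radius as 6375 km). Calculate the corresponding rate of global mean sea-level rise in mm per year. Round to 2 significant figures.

ρ_w = 1000 kg m⁻³. Annual water volume added = 400 Gt / ρ_w = 4.000×10^14 kg / 1000 kg m⁻³ = 4.000×10^11 m³.
Δh per year = 4.000×10^11 / 3.70×10^14 = 1.08×10^-3 m = 1.1 mm.

≈ 1.1 mm/yr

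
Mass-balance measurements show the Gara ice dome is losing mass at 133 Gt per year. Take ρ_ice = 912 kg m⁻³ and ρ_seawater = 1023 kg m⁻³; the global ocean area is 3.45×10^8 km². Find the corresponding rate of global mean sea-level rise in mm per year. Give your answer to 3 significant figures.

≈ 0.377 mm/yr

ρ_w = 1023 kg m⁻³. Annual water volume added = 133 Gt / ρ_w = 1.330×10^14 kg / 1023 kg m⁻³ = 1.300×10^11 m³.
Δh per year = 1.300×10^11 / 3.45×10^14 = 3.77×10^-4 m = 0.377 mm.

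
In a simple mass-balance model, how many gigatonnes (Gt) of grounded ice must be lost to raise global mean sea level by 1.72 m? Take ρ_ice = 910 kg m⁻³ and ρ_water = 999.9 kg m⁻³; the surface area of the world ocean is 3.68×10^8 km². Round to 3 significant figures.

Required water volume = Δh × A = 1.72 m × 3.68×10^14 m² = 6.330×10^14 m³.
ρ_w = 999.9 kg m⁻³, so the mass of water = 6.330×10^14 m³ × 999.9 kg m⁻³ = 6.329×10^17 kg = 6.33×10^5 Gt (and the same mass of ice, by conservation).

≈ 6.33×10^5 Gt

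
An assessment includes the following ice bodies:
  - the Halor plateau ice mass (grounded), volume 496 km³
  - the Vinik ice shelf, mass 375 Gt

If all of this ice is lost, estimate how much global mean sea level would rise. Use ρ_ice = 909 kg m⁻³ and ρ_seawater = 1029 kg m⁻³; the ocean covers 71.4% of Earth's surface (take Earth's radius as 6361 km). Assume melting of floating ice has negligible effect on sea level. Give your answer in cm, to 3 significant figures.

Halor: 496 km³ × (909/1029) = 438.2 km³ of water.
The Vinik ice shelf is floating and already displaces its own weight of water, so its melt adds essentially nothing to sea level.
Total added water ≈ 4.382×10^11 m³ over 3.63×10^14 m² → Δh = 1.21×10^-3 m = 0.121 cm.

≈ 0.121 cm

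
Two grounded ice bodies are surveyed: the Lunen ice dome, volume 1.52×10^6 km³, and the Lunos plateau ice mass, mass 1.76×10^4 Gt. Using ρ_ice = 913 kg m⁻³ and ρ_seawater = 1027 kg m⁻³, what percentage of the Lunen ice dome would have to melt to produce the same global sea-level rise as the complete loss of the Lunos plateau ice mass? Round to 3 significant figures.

≈ 1.27 %

Equal sea-level rise means equal mass of meltwater, i.e. equal mass of ice lost.
Ice mass of Lunos: 1.760×10^16 kg; ice mass of Lunen: 1.388×10^18 kg.
Fraction required = 1.760×10^16 / 1.388×10^18 = 0.0127 → 1.27 %.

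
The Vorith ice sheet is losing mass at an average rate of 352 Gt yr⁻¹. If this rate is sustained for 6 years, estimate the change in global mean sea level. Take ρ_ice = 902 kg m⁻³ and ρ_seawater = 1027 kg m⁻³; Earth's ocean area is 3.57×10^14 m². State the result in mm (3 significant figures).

≈ 5.76 mm

Total mass lost = 352 Gt/yr × 6 yr = 2112 Gt = 2.112×10^15 kg.
ρ_w = 1027 kg m⁻³, so water volume = 2.112×10^15 / 1027 = 2.056×10^12 m³.
Δh = 2.056×10^12 / 3.57×10^14 = 5.76×10^-3 m = 5.76 mm.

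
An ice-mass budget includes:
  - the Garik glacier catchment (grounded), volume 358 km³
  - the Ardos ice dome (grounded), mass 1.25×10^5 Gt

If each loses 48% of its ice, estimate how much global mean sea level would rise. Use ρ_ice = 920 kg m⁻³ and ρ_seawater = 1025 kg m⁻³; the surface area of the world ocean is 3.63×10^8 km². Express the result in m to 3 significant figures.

Garik: 0.48 × 358 km³ × (920/1025) = 154.2 km³ of water.
Ardos: 0.48 × 1.25×10^5 Gt = 6.000×10^16 kg; dividing by ρ_w = 1025 kg m⁻³ gives 5.854×10^13 m³ of water.
Total added water ≈ 5.869×10^13 m³ over 3.63×10^14 m² → Δh = 0.162 m.

≈ 0.162 m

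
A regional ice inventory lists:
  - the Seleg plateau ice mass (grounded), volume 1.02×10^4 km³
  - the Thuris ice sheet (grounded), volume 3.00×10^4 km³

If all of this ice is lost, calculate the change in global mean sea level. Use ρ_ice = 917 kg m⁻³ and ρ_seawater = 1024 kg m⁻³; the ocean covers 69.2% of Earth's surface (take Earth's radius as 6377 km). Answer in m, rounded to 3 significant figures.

≈ 0.102 m

Seleg: 1.02×10^4 km³ × (917/1024) = 9134 km³ of water.
Thuris: 3.00×10^4 km³ × (917/1024) = 2.687×10^4 km³ of water.
Total added water ≈ 3.600×10^13 m³ over 3.54×10^14 m² → Δh = 0.102 m.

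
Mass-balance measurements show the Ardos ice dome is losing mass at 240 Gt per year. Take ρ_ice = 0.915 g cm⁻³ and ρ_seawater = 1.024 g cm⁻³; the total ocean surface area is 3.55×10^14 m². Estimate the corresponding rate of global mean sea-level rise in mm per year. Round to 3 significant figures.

ρ_w = 1.024 g cm⁻³ = 1024 kg m⁻³. Annual water volume added = 240 Gt / ρ_w = 2.400×10^14 kg / 1024 kg m⁻³ = 2.344×10^11 m³.
Δh per year = 2.344×10^11 / 3.55×10^14 = 6.60×10^-4 m = 0.660 mm.

≈ 0.660 mm/yr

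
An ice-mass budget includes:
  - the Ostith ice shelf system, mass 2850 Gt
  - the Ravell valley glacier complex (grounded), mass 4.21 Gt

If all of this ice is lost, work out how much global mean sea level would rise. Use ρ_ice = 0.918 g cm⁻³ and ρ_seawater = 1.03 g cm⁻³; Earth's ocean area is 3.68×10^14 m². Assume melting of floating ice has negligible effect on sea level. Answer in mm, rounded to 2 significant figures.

≈ 0.011 mm

The Ostith ice shelf system is floating and already displaces its own weight of water, so its melt adds essentially nothing to sea level.
Ravell: 4.21 Gt = 4.210×10^12 kg; dividing by ρ_w = 1.03 g cm⁻³ = 1030 kg m⁻³ gives 4.087×10^9 m³ of water.
Total added water ≈ 4.087×10^9 m³ over 3.68×10^14 m² → Δh = 1.11×10^-5 m = 0.011 mm.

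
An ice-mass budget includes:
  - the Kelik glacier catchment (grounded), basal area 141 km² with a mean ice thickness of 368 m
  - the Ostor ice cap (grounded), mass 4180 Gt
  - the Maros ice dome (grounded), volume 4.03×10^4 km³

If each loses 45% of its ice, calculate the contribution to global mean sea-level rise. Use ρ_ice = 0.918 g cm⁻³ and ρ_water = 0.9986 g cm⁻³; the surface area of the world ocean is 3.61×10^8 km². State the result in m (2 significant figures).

Kelik: ice volume = 141 km² × 368 m = 51.89 km³; 0.45 × 51.89 × (918/998.6) = 21.46 km³ of water.
Ostor: 0.45 × 4180 Gt = 1.881×10^15 kg; dividing by ρ_w = 0.9986 g cm⁻³ = 998.6 kg m⁻³ gives 1.884×10^12 m³ of water.
Maros: 0.45 × 4.03×10^4 km³ × (918/998.6) = 1.667×10^4 km³ of water.
Total added water ≈ 1.858×10^13 m³ over 3.61×10^14 m² → Δh = 0.0515 m.

≈ 0.051 m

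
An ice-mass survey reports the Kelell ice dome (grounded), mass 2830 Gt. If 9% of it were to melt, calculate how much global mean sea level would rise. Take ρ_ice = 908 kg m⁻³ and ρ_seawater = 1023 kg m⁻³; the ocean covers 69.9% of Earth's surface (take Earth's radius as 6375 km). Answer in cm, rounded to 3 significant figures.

≈ 0.0697 cm

Kelell: 0.09 × 2830 Gt = 2.547×10^14 kg; dividing by ρ_w = 1023 kg m⁻³ gives 2.490×10^11 m³ of water.
Spread over 3.57×10^14 m² of ocean, Δh = 2.490×10^11 / 3.57×10^14 = 6.97×10^-4 m = 0.0697 cm.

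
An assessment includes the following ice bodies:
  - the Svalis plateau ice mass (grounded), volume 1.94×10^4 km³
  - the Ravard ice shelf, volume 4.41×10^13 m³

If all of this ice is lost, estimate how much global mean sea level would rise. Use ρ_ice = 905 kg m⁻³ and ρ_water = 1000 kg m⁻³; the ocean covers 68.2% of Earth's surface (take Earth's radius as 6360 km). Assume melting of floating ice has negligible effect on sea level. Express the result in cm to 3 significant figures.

≈ 5.06 cm

Svalis: 1.94×10^4 km³ × (905/1000) = 1.756×10^4 km³ of water.
The Ravard ice shelf is floating and already displaces its own weight of water, so its melt adds essentially nothing to sea level.
Total added water ≈ 1.756×10^13 m³ over 3.47×10^14 m² → Δh = 0.0506 m = 5.06 cm.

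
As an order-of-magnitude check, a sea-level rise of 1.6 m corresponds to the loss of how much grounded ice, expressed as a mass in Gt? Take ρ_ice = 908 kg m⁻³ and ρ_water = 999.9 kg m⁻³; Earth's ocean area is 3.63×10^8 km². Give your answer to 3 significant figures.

≈ 5.81×10^5 Gt

Required water volume = Δh × A = 1.6 m × 3.63×10^14 m² = 5.808×10^14 m³.
ρ_w = 999.9 kg m⁻³, so the mass of water = 5.808×10^14 m³ × 999.9 kg m⁻³ = 5.807×10^17 kg = 5.81×10^5 Gt (and the same mass of ice, by conservation).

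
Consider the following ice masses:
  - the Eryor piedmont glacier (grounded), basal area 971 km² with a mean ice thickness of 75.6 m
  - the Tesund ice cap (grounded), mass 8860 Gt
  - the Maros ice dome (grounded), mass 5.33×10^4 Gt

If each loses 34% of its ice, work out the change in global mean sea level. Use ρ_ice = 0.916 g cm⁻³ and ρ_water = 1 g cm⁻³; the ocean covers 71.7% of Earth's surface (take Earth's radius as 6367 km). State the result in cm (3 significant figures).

Eryor: ice volume = 971 km² × 75.6 m = 73.41 km³; 0.34 × 73.41 × (916/1000) = 22.86 km³ of water.
Tesund: 0.34 × 8860 Gt = 3.012×10^15 kg; dividing by ρ_w = 1 g cm⁻³ = 1000 kg m⁻³ gives 3.012×10^12 m³ of water.
Maros: 0.34 × 5.33×10^4 Gt = 1.812×10^16 kg; dividing by ρ_w = 1000 kg m⁻³ gives 1.812×10^13 m³ of water.
Total added water ≈ 2.116×10^13 m³ over 3.65×10^14 m² → Δh = 0.0579 m = 5.79 cm.

≈ 5.79 cm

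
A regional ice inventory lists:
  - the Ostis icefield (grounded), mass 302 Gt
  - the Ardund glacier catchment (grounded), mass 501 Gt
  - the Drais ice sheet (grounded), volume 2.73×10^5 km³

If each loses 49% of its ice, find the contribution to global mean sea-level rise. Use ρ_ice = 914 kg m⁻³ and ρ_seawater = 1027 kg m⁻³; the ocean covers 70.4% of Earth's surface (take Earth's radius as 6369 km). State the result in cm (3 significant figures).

≈ 33.3 cm

Ostis: 0.49 × 302 Gt = 1.480×10^14 kg; dividing by ρ_w = 1027 kg m⁻³ gives 1.441×10^11 m³ of water.
Ardund: 0.49 × 501 Gt = 2.455×10^14 kg; dividing by ρ_w = 1027 kg m⁻³ gives 2.390×10^11 m³ of water.
Drais: 0.49 × 2.73×10^5 km³ × (914/1027) = 1.191×10^5 km³ of water.
Total added water ≈ 1.194×10^14 m³ over 3.59×10^14 m² → Δh = 0.333 m = 33.3 cm.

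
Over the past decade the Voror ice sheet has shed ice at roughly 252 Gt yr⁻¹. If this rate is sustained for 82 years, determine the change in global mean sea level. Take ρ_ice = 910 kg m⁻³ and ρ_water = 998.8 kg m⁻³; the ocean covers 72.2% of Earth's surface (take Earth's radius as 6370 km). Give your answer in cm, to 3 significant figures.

≈ 5.62 cm

Total mass lost = 252 Gt/yr × 82 yr = 2.066×10^4 Gt = 2.066×10^16 kg.
ρ_w = 998.8 kg m⁻³, so water volume = 2.066×10^16 / 998.8 = 2.069×10^13 m³.
Δh = 2.069×10^13 / 3.68×10^14 = 0.0562 m = 5.62 cm.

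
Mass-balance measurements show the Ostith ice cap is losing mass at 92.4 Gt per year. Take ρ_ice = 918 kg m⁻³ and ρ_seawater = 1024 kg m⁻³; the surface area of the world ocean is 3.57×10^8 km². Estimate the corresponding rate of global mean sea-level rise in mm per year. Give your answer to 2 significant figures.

≈ 0.25 mm/yr

ρ_w = 1024 kg m⁻³. Annual water volume added = 92.4 Gt / ρ_w = 9.240×10^13 kg / 1024 kg m⁻³ = 9.023×10^10 m³.
Δh per year = 9.023×10^10 / 3.57×10^14 = 2.53×10^-4 m = 0.25 mm.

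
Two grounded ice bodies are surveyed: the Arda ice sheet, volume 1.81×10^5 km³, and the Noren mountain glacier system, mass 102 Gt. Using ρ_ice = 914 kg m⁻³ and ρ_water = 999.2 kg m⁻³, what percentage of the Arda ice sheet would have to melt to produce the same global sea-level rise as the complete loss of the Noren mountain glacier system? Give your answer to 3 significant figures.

Equal sea-level rise means equal mass of meltwater, i.e. equal mass of ice lost.
Ice mass of Noren: 1.020×10^14 kg; ice mass of Arda: 1.654×10^17 kg.
Fraction required = 1.020×10^14 / 1.654×10^17 = 6.17×10^-4 → 0.0617 %.

≈ 0.0617 %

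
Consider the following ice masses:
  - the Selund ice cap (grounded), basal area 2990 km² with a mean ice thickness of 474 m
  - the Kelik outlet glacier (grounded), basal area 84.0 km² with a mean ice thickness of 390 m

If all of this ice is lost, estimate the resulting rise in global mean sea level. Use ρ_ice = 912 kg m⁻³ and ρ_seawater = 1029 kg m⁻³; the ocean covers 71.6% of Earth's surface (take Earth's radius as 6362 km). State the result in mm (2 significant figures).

≈ 3.5 mm

Selund: ice volume = 2990 km² × 474 m = 1417 km³; 1417 × (912/1029) = 1256 km³ of water.
Kelik: ice volume = 84.0 km² × 390 m = 32.76 km³; 32.76 × (912/1029) = 29.04 km³ of water.
Total added water ≈ 1.285×10^12 m³ over 3.64×10^14 m² → Δh = 3.53×10^-3 m = 3.5 mm.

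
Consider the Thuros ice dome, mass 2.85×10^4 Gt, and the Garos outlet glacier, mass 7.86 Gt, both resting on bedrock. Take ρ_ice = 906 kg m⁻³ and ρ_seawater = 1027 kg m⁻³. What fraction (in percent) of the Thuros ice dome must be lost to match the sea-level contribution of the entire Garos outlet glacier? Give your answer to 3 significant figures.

≈ 0.0276 %

Equal sea-level rise means equal mass of meltwater, i.e. equal mass of ice lost.
Ice mass of Garos: 7.860×10^12 kg; ice mass of Thuros: 2.850×10^16 kg.
Fraction required = 7.860×10^12 / 2.850×10^16 = 2.76×10^-4 → 0.0276 %.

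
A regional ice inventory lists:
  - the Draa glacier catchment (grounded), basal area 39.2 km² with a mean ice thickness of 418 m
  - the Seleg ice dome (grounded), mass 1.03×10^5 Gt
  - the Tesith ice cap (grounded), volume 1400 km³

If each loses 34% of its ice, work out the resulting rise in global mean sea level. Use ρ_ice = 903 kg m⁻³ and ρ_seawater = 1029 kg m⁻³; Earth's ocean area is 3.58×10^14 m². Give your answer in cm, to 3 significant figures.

≈ 9.62 cm

Draa: ice volume = 39.2 km² × 418 m = 16.39 km³; 0.34 × 16.39 × (903/1029) = 4.889 km³ of water.
Seleg: 0.34 × 1.03×10^5 Gt = 3.502×10^16 kg; dividing by ρ_w = 1029 kg m⁻³ gives 3.403×10^13 m³ of water.
Tesith: 0.34 × 1400 km³ × (903/1029) = 417.7 km³ of water.
Total added water ≈ 3.446×10^13 m³ over 3.58×10^14 m² → Δh = 0.0962 m = 9.62 cm.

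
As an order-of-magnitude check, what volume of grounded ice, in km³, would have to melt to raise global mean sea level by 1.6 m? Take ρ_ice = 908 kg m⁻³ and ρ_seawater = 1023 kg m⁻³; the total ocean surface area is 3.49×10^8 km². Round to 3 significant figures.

≈ 6.29×10^5 km³

Required water volume = Δh × A = 1.6 m × 3.49×10^14 m² = 5.584×10^14 m³ = 5.584×10^5 km³.
Ice volume = water volume × ρ_w/ρ_ice = 5.584×10^5 × 1023/908 = 6.29×10^5 km³.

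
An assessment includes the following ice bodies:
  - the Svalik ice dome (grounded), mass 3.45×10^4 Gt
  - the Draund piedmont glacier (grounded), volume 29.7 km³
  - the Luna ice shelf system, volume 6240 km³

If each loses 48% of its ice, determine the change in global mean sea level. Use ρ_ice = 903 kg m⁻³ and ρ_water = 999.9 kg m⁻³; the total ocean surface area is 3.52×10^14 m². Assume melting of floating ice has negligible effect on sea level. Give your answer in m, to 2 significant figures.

Svalik: 0.48 × 3.45×10^4 Gt = 1.656×10^16 kg; dividing by ρ_w = 999.9 kg m⁻³ gives 1.656×10^13 m³ of water.
Draund: 0.48 × 29.7 km³ × (903/999.9) = 12.87 km³ of water.
The Luna ice shelf system is floating and already displaces its own weight of water, so its melt adds essentially nothing to sea level.
Total added water ≈ 1.657×10^13 m³ over 3.52×10^14 m² → Δh = 0.0471 m.

≈ 0.047 m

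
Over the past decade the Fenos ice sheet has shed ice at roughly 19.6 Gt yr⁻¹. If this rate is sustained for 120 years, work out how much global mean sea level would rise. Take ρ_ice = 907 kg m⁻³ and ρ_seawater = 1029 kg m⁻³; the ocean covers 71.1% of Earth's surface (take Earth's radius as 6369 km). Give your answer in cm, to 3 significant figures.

Total mass lost = 19.6 Gt/yr × 120 yr = 2352 Gt = 2.352×10^15 kg.
ρ_w = 1029 kg m⁻³, so water volume = 2.352×10^15 / 1029 = 2.286×10^12 m³.
Δh = 2.286×10^12 / 3.62×10^14 = 6.31×10^-3 m = 0.631 cm.

≈ 0.631 cm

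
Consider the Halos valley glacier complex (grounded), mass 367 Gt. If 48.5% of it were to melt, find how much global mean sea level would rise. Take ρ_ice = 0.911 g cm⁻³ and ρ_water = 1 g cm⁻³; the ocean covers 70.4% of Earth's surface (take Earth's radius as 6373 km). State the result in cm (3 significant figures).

≈ 0.0495 cm

Halos: 0.485 × 367 Gt = 1.780×10^14 kg; dividing by ρ_w = 1 g cm⁻³ = 1000 kg m⁻³ gives 1.780×10^11 m³ of water.
Spread over 3.59×10^14 m² of ocean, Δh = 1.780×10^11 / 3.59×10^14 = 4.95×10^-4 m = 0.0495 cm.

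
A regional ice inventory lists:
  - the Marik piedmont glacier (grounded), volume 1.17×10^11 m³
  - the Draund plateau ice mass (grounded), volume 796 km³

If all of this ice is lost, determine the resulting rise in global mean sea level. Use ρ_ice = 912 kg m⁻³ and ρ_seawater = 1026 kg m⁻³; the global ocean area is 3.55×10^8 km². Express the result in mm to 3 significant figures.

≈ 2.29 mm

Marik: 1.17×10^11 m³ × (912/1026) = 1.040×10^11 m³ of water.
Draund: 796 km³ × (912/1026) = 707.6 km³ of water.
Total added water ≈ 8.116×10^11 m³ over 3.55×10^14 m² → Δh = 2.29×10^-3 m = 2.29 mm.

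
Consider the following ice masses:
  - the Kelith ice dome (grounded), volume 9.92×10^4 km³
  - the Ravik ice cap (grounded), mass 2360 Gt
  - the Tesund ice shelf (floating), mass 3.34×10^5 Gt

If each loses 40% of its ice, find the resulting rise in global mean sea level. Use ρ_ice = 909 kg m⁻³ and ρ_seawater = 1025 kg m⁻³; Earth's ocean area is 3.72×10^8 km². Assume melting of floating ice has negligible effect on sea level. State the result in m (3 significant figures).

≈ 0.0971 m

Kelith: 0.4 × 9.92×10^4 km³ × (909/1025) = 3.519×10^4 km³ of water.
Ravik: 0.4 × 2360 Gt = 9.440×10^14 kg; dividing by ρ_w = 1025 kg m⁻³ gives 9.210×10^11 m³ of water.
The Tesund ice shelf is floating and already displaces its own weight of water, so its melt adds essentially nothing to sea level.
Total added water ≈ 3.611×10^13 m³ over 3.72×10^14 m² → Δh = 0.0971 m.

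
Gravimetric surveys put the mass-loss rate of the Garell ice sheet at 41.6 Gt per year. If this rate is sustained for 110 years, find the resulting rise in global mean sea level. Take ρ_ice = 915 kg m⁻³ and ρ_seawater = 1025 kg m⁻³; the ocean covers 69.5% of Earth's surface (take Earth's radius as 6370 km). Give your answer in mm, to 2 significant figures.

Total mass lost = 41.6 Gt/yr × 110 yr = 4576 Gt = 4.576×10^15 kg.
ρ_w = 1025 kg m⁻³, so water volume = 4.576×10^15 / 1025 = 4.464×10^12 m³.
Δh = 4.464×10^12 / 3.54×10^14 = 0.0126 m = 13 mm.

≈ 13 mm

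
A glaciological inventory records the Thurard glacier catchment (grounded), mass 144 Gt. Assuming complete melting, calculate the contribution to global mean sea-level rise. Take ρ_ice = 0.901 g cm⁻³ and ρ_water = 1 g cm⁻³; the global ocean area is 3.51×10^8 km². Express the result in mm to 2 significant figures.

≈ 0.41 mm

Thurard: 144 Gt = 1.440×10^14 kg; dividing by ρ_w = 1 g cm⁻³ = 1000 kg m⁻³ gives 1.440×10^11 m³ of water.
Spread over 3.51×10^14 m² of ocean, Δh = 1.440×10^11 / 3.51×10^14 = 4.10×10^-4 m = 0.41 mm.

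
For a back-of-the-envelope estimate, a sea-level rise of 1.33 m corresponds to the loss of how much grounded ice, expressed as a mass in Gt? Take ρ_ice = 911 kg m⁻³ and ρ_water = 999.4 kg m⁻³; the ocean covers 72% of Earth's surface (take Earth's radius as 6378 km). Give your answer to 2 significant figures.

Required water volume = Δh × A = 1.33 m × 3.68×10^14 m² = 4.895×10^14 m³.
ρ_w = 999.4 kg m⁻³, so the mass of water = 4.895×10^14 m³ × 999.4 kg m⁻³ = 4.892×10^17 kg = 4.9×10^5 Gt (and the same mass of ice, by conservation).

≈ 4.9×10^5 Gt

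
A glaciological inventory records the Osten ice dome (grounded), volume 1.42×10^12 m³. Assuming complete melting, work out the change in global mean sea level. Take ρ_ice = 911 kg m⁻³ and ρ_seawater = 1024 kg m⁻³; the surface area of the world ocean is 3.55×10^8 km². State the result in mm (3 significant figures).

≈ 3.56 mm

Osten: 1.42×10^12 m³ × (911/1024) = 1.263×10^12 m³ of water.
Spread over 3.55×10^14 m² of ocean, Δh = 1.263×10^12 / 3.55×10^14 = 3.56×10^-3 m = 3.56 mm.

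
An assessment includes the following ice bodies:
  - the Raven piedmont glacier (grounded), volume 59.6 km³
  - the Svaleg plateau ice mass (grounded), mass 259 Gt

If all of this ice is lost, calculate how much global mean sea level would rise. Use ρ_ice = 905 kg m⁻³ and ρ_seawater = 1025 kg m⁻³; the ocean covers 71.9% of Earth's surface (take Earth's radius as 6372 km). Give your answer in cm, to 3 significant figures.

Raven: 59.6 km³ × (905/1025) = 52.62 km³ of water.
Svaleg: 259 Gt = 2.590×10^14 kg; dividing by ρ_w = 1025 kg m⁻³ gives 2.527×10^11 m³ of water.
Total added water ≈ 3.053×10^11 m³ over 3.67×10^14 m² → Δh = 8.32×10^-4 m = 0.0832 cm.

≈ 0.0832 cm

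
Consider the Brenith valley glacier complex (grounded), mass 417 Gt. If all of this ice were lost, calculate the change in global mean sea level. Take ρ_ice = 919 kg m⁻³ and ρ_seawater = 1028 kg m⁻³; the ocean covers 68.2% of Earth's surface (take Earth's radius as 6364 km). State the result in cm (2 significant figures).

≈ 0.12 cm

Brenith: 417 Gt = 4.170×10^14 kg; dividing by ρ_w = 1028 kg m⁻³ gives 4.056×10^11 m³ of water.
Spread over 3.47×10^14 m² of ocean, Δh = 4.056×10^11 / 3.47×10^14 = 1.17×10^-3 m = 0.12 cm.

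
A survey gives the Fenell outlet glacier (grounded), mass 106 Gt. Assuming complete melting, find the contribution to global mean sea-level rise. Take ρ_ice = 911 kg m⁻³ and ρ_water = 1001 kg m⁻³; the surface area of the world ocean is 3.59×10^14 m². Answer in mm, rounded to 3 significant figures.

≈ 0.295 mm

Fenell: 106 Gt = 1.060×10^14 kg; dividing by ρ_w = 1001 kg m⁻³ gives 1.059×10^11 m³ of water.
Spread over 3.59×10^14 m² of ocean, Δh = 1.059×10^11 / 3.59×10^14 = 2.95×10^-4 m = 0.295 mm.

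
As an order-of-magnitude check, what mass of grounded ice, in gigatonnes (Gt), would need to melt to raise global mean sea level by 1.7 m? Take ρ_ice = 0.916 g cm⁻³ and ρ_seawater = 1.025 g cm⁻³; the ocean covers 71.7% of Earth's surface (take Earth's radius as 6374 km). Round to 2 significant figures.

Required water volume = Δh × A = 1.7 m × 3.66×10^14 m² = 6.223×10^14 m³.
ρ_w = 1.025 g cm⁻³ = 1025 kg m⁻³, so the mass of water = 6.223×10^14 m³ × 1025 kg m⁻³ = 6.379×10^17 kg = 6.4×10^5 Gt (and the same mass of ice, by conservation).

≈ 6.4×10^5 Gt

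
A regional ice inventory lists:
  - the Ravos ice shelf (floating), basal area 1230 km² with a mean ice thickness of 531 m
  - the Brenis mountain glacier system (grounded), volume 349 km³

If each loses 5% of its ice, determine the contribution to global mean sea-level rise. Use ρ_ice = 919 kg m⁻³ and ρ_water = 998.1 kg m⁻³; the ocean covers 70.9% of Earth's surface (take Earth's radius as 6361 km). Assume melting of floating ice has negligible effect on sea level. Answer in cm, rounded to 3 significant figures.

The Ravos ice shelf is floating and already displaces its own weight of water, so its melt adds essentially nothing to sea level.
Brenis: 0.05 × 349 km³ × (919/998.1) = 16.07 km³ of water.
Total added water ≈ 1.607×10^10 m³ over 3.61×10^14 m² → Δh = 4.46×10^-5 m = 4.46×10^-3 cm.

≈ 4.46×10^-3 cm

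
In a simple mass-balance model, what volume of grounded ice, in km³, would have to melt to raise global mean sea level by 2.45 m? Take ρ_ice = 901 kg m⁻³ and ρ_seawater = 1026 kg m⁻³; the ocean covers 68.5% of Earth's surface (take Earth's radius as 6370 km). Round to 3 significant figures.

Required water volume = Δh × A = 2.45 m × 3.49×10^14 m² = 8.557×10^14 m³ = 8.557×10^5 km³.
Ice volume = water volume × ρ_w/ρ_ice = 8.557×10^5 × 1026/901 = 9.74×10^5 km³.

≈ 9.74×10^5 km³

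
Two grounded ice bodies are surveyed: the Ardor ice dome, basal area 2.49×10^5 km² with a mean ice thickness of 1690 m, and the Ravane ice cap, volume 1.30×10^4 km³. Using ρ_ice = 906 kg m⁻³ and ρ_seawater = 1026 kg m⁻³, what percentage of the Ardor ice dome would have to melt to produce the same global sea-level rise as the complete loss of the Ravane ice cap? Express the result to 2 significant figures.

≈ 3.1 %

Equal sea-level rise means equal mass of meltwater, i.e. equal mass of ice lost.
Ice mass of Ravane: 1.178×10^16 kg; ice mass of Ardor: 3.813×10^17 kg.
Fraction required = 1.178×10^16 / 3.813×10^17 = 0.0309 → 3.1 %.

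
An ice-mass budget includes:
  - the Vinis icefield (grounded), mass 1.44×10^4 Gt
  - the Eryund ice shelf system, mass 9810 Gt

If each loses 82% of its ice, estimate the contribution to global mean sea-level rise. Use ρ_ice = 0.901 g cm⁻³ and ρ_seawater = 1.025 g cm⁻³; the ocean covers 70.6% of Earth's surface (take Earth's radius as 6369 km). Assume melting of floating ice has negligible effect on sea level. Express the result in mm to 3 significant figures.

Vinis: 0.82 × 1.44×10^4 Gt = 1.181×10^16 kg; dividing by ρ_w = 1.025 g cm⁻³ = 1025 kg m⁻³ gives 1.152×10^13 m³ of water.
The Eryund ice shelf system is floating and already displaces its own weight of water, so its melt adds essentially nothing to sea level.
Total added water ≈ 1.152×10^13 m³ over 3.60×10^14 m² → Δh = 0.0320 m = 32.0 mm.

≈ 32.0 mm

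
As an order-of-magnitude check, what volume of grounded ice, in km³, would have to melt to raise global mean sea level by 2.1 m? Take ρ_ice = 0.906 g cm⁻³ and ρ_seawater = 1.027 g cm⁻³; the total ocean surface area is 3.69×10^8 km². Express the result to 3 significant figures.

≈ 8.78×10^5 km³

Required water volume = Δh × A = 2.1 m × 3.69×10^14 m² = 7.749×10^14 m³ = 7.749×10^5 km³.
Ice volume = water volume × ρ_w/ρ_ice = 7.749×10^5 × 1027/906 = 8.78×10^5 km³.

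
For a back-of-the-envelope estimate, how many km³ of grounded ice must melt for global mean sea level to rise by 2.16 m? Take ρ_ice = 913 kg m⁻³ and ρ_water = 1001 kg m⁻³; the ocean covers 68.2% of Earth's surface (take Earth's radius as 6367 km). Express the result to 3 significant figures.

≈ 8.23×10^5 km³

Required water volume = Δh × A = 2.16 m × 3.47×10^14 m² = 7.504×10^14 m³ = 7.504×10^5 km³.
Ice volume = water volume × ρ_w/ρ_ice = 7.504×10^5 × 1001/913 = 8.23×10^5 km³.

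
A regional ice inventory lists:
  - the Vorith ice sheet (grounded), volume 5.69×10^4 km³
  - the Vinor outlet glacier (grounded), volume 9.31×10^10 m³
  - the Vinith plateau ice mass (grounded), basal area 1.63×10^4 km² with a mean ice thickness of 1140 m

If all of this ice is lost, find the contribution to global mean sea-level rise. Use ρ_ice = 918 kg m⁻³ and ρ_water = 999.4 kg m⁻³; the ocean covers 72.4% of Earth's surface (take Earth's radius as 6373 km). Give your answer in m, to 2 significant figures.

Vorith: 5.69×10^4 km³ × (918/999.4) = 5.227×10^4 km³ of water.
Vinor: 9.31×10^10 m³ × (918/999.4) = 8.552×10^10 m³ of water.
Vinith: ice volume = 1.63×10^4 km² × 1140 m = 1.858×10^4 km³; 1.858×10^4 × (918/999.4) = 1.707×10^4 km³ of water.
Total added water ≈ 6.942×10^13 m³ over 3.70×10^14 m² → Δh = 0.188 m.

≈ 0.19 m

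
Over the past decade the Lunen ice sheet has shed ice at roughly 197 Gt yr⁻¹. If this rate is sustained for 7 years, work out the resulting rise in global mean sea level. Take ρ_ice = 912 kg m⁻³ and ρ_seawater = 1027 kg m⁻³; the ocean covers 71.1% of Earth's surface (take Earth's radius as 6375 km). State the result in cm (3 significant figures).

Total mass lost = 197 Gt/yr × 7 yr = 1379 Gt = 1.379×10^15 kg.
ρ_w = 1027 kg m⁻³, so water volume = 1.379×10^15 / 1027 = 1.343×10^12 m³.
Δh = 1.343×10^12 / 3.63×10^14 = 3.70×10^-3 m = 0.370 cm.

≈ 0.370 cm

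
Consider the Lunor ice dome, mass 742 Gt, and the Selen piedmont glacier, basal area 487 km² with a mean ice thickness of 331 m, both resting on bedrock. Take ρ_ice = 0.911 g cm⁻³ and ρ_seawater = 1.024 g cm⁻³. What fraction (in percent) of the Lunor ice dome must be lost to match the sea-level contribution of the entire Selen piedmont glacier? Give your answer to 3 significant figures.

Equal sea-level rise means equal mass of meltwater, i.e. equal mass of ice lost.
Ice mass of Selen: 1.469×10^14 kg; ice mass of Lunor: 7.420×10^14 kg.
Fraction required = 1.469×10^14 / 7.420×10^14 = 0.198 → 19.8 %.

≈ 19.8 %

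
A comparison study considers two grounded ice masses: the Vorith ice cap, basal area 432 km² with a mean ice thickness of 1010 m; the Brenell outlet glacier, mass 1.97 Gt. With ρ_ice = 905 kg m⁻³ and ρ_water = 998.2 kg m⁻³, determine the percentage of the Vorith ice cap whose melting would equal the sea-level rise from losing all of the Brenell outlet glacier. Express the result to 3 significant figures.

Equal sea-level rise means equal mass of meltwater, i.e. equal mass of ice lost.
Ice mass of Brenell: 1.970×10^12 kg; ice mass of Vorith: 3.949×10^14 kg.
Fraction required = 1.970×10^12 / 3.949×10^14 = 4.99×10^-3 → 0.499 %.

≈ 0.499 %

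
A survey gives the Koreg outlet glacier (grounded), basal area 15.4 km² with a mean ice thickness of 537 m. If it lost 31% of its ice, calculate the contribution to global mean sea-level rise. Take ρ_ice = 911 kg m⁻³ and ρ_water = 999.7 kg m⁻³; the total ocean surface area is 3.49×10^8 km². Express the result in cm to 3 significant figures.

Koreg: ice volume = 15.4 km² × 537 m = 8.270 km³; 0.31 × 8.270 × (911/999.7) = 2.336 km³ of water.
Spread over 3.49×10^14 m² of ocean, Δh = 2.336×10^9 / 3.49×10^14 = 6.69×10^-6 m = 6.69×10^-4 cm.

≈ 6.69×10^-4 cm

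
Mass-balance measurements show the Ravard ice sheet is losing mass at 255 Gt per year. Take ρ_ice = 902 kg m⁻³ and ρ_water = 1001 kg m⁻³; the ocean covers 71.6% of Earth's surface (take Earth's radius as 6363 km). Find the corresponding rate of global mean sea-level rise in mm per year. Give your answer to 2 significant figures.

ρ_w = 1001 kg m⁻³. Annual water volume added = 255 Gt / ρ_w = 2.550×10^14 kg / 1001 kg m⁻³ = 2.547×10^11 m³.
Δh per year = 2.547×10^11 / 3.64×10^14 = 6.99×10^-4 m = 0.70 mm.

≈ 0.70 mm/yr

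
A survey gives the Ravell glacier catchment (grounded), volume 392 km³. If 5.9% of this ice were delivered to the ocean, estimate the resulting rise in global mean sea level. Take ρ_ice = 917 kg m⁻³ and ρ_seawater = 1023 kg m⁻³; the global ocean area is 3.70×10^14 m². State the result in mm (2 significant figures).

Ravell: 0.059 × 392 km³ × (917/1023) = 20.73 km³ of water.
Spread over 3.70×10^14 m² of ocean, Δh = 2.073×10^10 / 3.70×10^14 = 5.60×10^-5 m = 0.056 mm.

≈ 0.056 mm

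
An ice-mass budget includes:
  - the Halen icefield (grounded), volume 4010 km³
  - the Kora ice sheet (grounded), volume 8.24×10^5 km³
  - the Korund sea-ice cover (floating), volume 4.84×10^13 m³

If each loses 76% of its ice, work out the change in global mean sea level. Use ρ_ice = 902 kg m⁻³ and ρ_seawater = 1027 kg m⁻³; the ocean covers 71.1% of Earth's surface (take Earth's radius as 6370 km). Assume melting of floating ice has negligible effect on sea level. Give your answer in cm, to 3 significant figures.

Halen: 0.76 × 4010 km³ × (902/1027) = 2677 km³ of water.
Kora: 0.76 × 8.24×10^5 km³ × (902/1027) = 5.500×10^5 km³ of water.
The Korund sea-ice cover is floating and already displaces its own weight of water, so its melt adds essentially nothing to sea level.
Total added water ≈ 5.527×10^14 m³ over 3.63×10^14 m² → Δh = 1.52 m = 152 cm.

≈ 152 cm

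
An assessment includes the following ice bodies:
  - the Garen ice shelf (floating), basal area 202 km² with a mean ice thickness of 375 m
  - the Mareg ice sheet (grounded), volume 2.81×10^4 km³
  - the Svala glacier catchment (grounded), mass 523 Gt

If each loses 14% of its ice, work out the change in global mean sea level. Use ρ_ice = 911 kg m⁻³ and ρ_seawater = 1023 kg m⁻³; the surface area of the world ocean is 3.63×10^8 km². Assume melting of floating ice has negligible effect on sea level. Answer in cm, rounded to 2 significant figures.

The Garen ice shelf is floating and already displaces its own weight of water, so its melt adds essentially nothing to sea level.
Mareg: 0.14 × 2.81×10^4 km³ × (911/1023) = 3503 km³ of water.
Svala: 0.14 × 523 Gt = 7.322×10^13 kg; dividing by ρ_w = 1023 kg m⁻³ gives 7.157×10^10 m³ of water.
Total added water ≈ 3.575×10^12 m³ over 3.63×10^14 m² → Δh = 9.85×10^-3 m = 0.98 cm.

≈ 0.98 cm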